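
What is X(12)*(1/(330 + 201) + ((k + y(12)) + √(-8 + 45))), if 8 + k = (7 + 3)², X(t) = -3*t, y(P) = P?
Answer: -220900/59 - 36*√37 ≈ -3963.0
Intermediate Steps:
k = 92 (k = -8 + (7 + 3)² = -8 + 10² = -8 + 100 = 92)
X(12)*(1/(330 + 201) + ((k + y(12)) + √(-8 + 45))) = (-3*12)*(1/(330 + 201) + ((92 + 12) + √(-8 + 45))) = -36*(1/531 + (104 + √37)) = -36*(55225/531 + √37) = -220900/59 - 36*√37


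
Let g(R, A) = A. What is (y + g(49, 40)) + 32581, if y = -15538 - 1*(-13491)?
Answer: 30574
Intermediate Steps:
y = -2047 (y = -15538 + 13491 = -2047)
(y + g(49, 40)) + 32581 = (-2047 + 40) + 32581 = -2007 + 32581 = 30574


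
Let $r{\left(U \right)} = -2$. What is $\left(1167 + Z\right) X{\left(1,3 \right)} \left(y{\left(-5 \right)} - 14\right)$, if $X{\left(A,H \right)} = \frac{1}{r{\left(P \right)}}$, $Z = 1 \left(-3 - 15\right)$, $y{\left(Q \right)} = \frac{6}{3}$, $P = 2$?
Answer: $6894$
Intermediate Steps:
$y{\left(Q \right)} = 2$ ($y{\left(Q \right)} = 6 \cdot \frac{1}{3} = 2$)
$Z = -18$ ($Z = 1 \left(-18\right) = -18$)
$X{\left(A,H \right)} = - \frac{1}{2}$ ($X{\left(A,H \right)} = \frac{1}{-2} = - \frac{1}{2}$)
$\left(1167 + Z\right) X{\left(1,3 \right)} \left(y{\left(-5 \right)} - 14\right) = \left(1167 - 18\right) \left(- \frac{2 - 14}{2}\right) = 1149 \left(- \frac{2 - 14}{2}\right) = 1149 \left(\left(- \frac{1}{2}\right) \left(-12\right)\right) = 1149 \cdot 6 = 6894$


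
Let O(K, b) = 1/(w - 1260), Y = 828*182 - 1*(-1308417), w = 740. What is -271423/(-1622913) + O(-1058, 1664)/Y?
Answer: 22882127648063/136818555245320 ≈ 0.16724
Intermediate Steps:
Y = 1459113 (Y = 150696 + 1308417 = 1459113)
O(K, b) = -1/520 (O(K, b) = 1/(740 - 1260) = 1/(-520) = -1/520)
-271423/(-1622913) + O(-1058, 1664)/Y = -271423/(-1622913) - 1/520/1459113 = -271423*(-1/1622913) - 1/520*1/1459113 = 271423/1622913 - 1/758738760 = 22882127648063/136818555245320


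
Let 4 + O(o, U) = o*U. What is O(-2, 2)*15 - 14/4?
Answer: -247/2 ≈ -123.50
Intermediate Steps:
O(o, U) = -4 + U*o (O(o, U) = -4 + o*U = -4 + U*o)
O(-2, 2)*15 - 14/4 = (-4 + 2*(-2))*15 - 14/4 = (-4 - 4)*15 - 14*¼ = -8*15 - 7/2 = -120 - 7/2 = -247/2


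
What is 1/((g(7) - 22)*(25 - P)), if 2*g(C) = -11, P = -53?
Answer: -1/2145 ≈ -0.00046620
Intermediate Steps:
g(C) = -11/2 (g(C) = (½)*(-11) = -11/2)
1/((g(7) - 22)*(25 - P)) = 1/((-11/2 - 22)*(25 - 1*(-53))) = 1/(-55*(25 + 53)/2) = 1/(-55/2*78) = 1/(-2145) = -1/2145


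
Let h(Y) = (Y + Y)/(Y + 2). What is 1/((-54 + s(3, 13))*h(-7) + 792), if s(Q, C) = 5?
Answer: 5/3274 ≈ 0.0015272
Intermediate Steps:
h(Y) = 2*Y/(2 + Y) (h(Y) = (2*Y)/(2 + Y) = 2*Y/(2 + Y))
1/((-54 + s(3, 13))*h(-7) + 792) = 1/((-54 + 5)*(2*(-7)/(2 - 7)) + 792) = 1/(-98*(-7)/(-5) + 792) = 1/(-98*(-7)*(-1)/5 + 792) = 1/(-49*14/5 + 792) = 1/(-686/5 + 792) = 1/(3274/5) = 5/3274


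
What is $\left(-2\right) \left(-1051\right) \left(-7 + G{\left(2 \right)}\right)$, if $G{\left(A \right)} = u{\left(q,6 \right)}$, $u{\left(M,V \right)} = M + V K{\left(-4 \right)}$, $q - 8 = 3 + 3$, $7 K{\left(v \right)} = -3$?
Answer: $\frac{65162}{7} \approx 9308.9$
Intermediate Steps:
$K{\left(v \right)} = - \frac{3}{7}$ ($K{\left(v \right)} = \frac{1}{7} \left(-3\right) = - \frac{3}{7}$)
$q = 14$ ($q = 8 + \left(3 + 3\right) = 8 + 6 = 14$)
$u{\left(M,V \right)} = M - \frac{3 V}{7}$ ($u{\left(M,V \right)} = M + V \left(- \frac{3}{7}\right) = M - \frac{3 V}{7}$)
$G{\left(A \right)} = \frac{80}{7}$ ($G{\left(A \right)} = 14 - \frac{18}{7} = \frac{80}{7}$)
$\left(-2\right) \left(-1051\right) \left(-7 + G{\left(2 \right)}\right) = \left(-2\right) \left(-1051\right) \left(-7 + \frac{80}{7}\right) = 2102 \cdot \frac{31}{7} = \frac{65162}{7}$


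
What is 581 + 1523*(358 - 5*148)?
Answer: -581205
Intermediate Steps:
581 + 1523*(358 - 5*148) = 581 + 1523*(358 - 1*740) = 581 + 1523*(358 - 740) = 581 + 1523*(-382) = 581 - 581786 = -581205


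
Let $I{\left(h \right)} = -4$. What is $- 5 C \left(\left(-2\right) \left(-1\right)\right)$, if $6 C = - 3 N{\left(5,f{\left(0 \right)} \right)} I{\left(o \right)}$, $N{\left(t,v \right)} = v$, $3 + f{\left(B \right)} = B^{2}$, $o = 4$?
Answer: $60$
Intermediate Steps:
$f{\left(B \right)} = -3 + B^{2}$
$C = -6$ ($C = \frac{- 3 \left(-3 + 0^{2}\right) \left(-4\right)}{6} = \frac{- 3 \left(-3 + 0\right) \left(-4\right)}{6} = \frac{\left(-3\right) \left(-3\right) \left(-4\right)}{6} = \frac{9 \left(-4\right)}{6} = \frac{1}{6} \left(-36\right) = -6$)
$- 5 C \left(\left(-2\right) \left(-1\right)\right) = \left(-5\right) \left(-6\right) \left(\left(-2\right) \left(-1\right)\right) = 30 \cdot 2 = 60$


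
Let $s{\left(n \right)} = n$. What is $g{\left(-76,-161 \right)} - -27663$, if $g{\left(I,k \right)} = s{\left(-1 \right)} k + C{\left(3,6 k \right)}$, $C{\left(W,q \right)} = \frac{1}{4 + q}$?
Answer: $\frac{26766687}{962} \approx 27824.0$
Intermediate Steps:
$g{\left(I,k \right)} = \frac{1}{4 + 6 k} - k$ ($g{\left(I,k \right)} = - k + \frac{1}{4 + 6 k} = \frac{1}{4 + 6 k} - k$)
$g{\left(-76,-161 \right)} - -27663 = \frac{1 - - 322 \left(2 + 3 \left(-161\right)\right)}{2 \left(2 + 3 \left(-161\right)\right)} - -27663 = \frac{1 - - 322 \left(2 - 483\right)}{2 \left(2 - 483\right)} + 27663 = \frac{1 - \left(-322\right) \left(-481\right)}{2 \left(-481\right)} + 27663 = \frac{1}{2} \left(- \frac{1}{481}\right) \left(1 - 154882\right) + 27663 = \frac{1}{2} \left(- \frac{1}{481}\right) \left(-154881\right) + 27663 = \frac{154881}{962} + 27663 = \frac{26766687}{962}$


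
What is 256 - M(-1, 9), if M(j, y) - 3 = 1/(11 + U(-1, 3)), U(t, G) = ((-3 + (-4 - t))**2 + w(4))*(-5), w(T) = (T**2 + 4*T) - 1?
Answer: 81973/324 ≈ 253.00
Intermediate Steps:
w(T) = -1 + T**2 + 4*T
U(t, G) = -155 - 5*(-7 - t)**2 (U(t, G) = ((-3 + (-4 - t))**2 + (-1 + 4**2 + 4*4))*(-5) = ((-7 - t)**2 + (-1 + 16 + 16))*(-5) = ((-7 - t)**2 + 31)*(-5) = (31 + (-7 - t)**2)*(-5) = -155 - 5*(-7 - t)**2)
M(j, y) = 971/324 (M(j, y) = 3 + 1/(11 + (-155 - 5*(7 - 1)**2)) = 3 + 1/(11 + (-155 - 5*6**2)) = 3 + 1/(11 + (-155 - 5*36)) = 3 + 1/(11 + (-155 - 180)) = 3 + 1/(11 - 335) = 3 + 1/(-324) = 3 - 1/324 = 971/324)
256 - M(-1, 9) = 256 - 1*971/324 = 256 - 971/324 = 81973/324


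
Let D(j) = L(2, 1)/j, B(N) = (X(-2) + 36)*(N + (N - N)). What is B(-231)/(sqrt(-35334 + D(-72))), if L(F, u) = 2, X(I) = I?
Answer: 2772*I*sqrt(50881)/14965 ≈ 41.782*I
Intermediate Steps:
B(N) = 34*N (B(N) = (-2 + 36)*(N + (N - N)) = 34*(N + 0) = 34*N)
D(j) = 2/j
B(-231)/(sqrt(-35334 + D(-72))) = (34*(-231))/(sqrt(-35334 + 2/(-72))) = -7854/sqrt(-35334 + 2*(-1/72)) = -7854/sqrt(-35334 - 1/36) = -7854*(-6*I*sqrt(50881)/254405) = -(-2772)*I*sqrt(50881)/14965 = 2772*I*sqrt(50881)/14965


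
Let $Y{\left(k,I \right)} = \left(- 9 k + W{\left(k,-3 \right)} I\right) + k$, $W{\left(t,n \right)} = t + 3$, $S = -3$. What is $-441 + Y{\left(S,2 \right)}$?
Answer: $-417$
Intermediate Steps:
$W{\left(t,n \right)} = 3 + t$
$Y{\left(k,I \right)} = - 8 k + I \left(3 + k\right)$ ($Y{\left(k,I \right)} = \left(- 9 k + \left(3 + k\right) I\right) + k = \left(- 9 k + I \left(3 + k\right)\right) + k = - 8 k + I \left(3 + k\right)$)
$-441 + Y{\left(S,2 \right)} = -441 + \left(\left(-8\right) \left(-3\right) + 2 \left(3 - 3\right)\right) = -441 + \left(24 + 2 \cdot 0\right) = -441 + \left(24 + 0\right) = -441 + 24 = -417$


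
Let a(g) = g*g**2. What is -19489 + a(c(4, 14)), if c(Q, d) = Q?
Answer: -19425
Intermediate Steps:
a(g) = g**3
-19489 + a(c(4, 14)) = -19489 + 4**3 = -19489 + 64 = -19425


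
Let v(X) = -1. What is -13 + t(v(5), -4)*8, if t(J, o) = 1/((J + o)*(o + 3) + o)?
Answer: -5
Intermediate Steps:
t(J, o) = 1/(o + (3 + o)*(J + o)) (t(J, o) = 1/((J + o)*(3 + o) + o) = 1/((3 + o)*(J + o) + o) = 1/(o + (3 + o)*(J + o)))
-13 + t(v(5), -4)*8 = -13 + 8/((-4)² + 3*(-1) + 4*(-4) - 1*(-4)) = -13 + 8/(16 - 3 - 16 + 4) = -13 + 8/1 = -13 + 1*8 = -13 + 8 = -5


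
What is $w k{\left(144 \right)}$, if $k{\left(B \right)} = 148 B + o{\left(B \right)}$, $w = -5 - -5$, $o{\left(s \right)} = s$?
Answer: $0$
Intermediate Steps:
$w = 0$ ($w = -5 + 5 = 0$)
$k{\left(B \right)} = 149 B$ ($k{\left(B \right)} = 148 B + B = 149 B$)
$w k{\left(144 \right)} = 0 \cdot 149 \cdot 144 = 0 \cdot 21456 = 0$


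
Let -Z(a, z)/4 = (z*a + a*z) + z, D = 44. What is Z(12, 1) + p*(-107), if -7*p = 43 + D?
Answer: 8609/7 ≈ 1229.9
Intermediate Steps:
Z(a, z) = -4*z - 8*a*z (Z(a, z) = -4*((z*a + a*z) + z) = -4*((a*z + a*z) + z) = -4*(2*a*z + z) = -4*(z + 2*a*z) = -4*z - 8*a*z)
p = -87/7 (p = -(43 + 44)/7 = -⅐*87 = -87/7 ≈ -12.429)
Z(12, 1) + p*(-107) = -4*1*(1 + 2*12) - 87/7*(-107) = -4*1*(1 + 24) + 9309/7 = -4*1*25 + 9309/7 = -100 + 9309/7 = 8609/7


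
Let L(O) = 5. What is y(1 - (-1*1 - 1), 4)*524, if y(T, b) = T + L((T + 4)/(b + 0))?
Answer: 4192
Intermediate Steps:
y(T, b) = 5 + T (y(T, b) = T + 5 = 5 + T)
y(1 - (-1*1 - 1), 4)*524 = (5 + (1 - (-1*1 - 1)))*524 = (5 + (1 - (-1 - 1)))*524 = (5 + (1 - 1*(-2)))*524 = (5 + (1 + 2))*524 = (5 + 3)*524 = 8*524 = 4192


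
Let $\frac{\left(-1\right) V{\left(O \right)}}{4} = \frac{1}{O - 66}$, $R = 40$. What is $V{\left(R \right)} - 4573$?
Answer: $- \frac{59447}{13} \approx -4572.8$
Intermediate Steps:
$V{\left(O \right)} = - \frac{4}{-66 + O}$ ($V{\left(O \right)} = - \frac{4}{O - 66} = - \frac{4}{-66 + O}$)
$V{\left(R \right)} - 4573 = - \frac{4}{-66 + 40} - 4573 = - \frac{4}{-26} - 4573 = \left(-4\right) \left(- \frac{1}{26}\right) - 4573 = \frac{2}{13} - 4573 = - \frac{59447}{13}$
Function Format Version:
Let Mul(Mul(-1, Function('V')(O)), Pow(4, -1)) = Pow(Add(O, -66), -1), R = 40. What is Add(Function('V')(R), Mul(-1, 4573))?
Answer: Rational(-59447, 13) ≈ -4572.8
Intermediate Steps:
Function('V')(O) = Mul(-4, Pow(Add(-66, O), -1)) (Function('V')(O) = Mul(-4, Pow(Add(O, -66), -1)) = Mul(-4, Pow(Add(-66, O), -1)))
Add(Function('V')(R), Mul(-1, 4573)) = Add(Mul(-4, Pow(Add(-66, 40), -1)), Mul(-1, 4573)) = Add(Mul(-4, Pow(-26, -1)), -4573) = Add(Mul(-4, Rational(-1, 26)), -4573) = Add(Rational(2, 13), -4573) = Rational(-59447, 13)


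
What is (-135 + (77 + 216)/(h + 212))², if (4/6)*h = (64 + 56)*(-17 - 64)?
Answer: 3763495240729/206439424 ≈ 18231.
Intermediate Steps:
h = -14580 (h = 3*((64 + 56)*(-17 - 64))/2 = 3*(120*(-81))/2 = (3/2)*(-9720) = -14580)
(-135 + (77 + 216)/(h + 212))² = (-135 + (77 + 216)/(-14580 + 212))² = (-135 + 293/(-14368))² = (-135 + 293*(-1/14368))² = (-135 - 293/14368)² = (-1939973/14368)² = 3763495240729/206439424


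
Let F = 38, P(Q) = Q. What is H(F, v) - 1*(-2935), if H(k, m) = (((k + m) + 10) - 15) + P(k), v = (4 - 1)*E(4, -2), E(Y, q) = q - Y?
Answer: 2988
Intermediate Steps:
v = -18 (v = (4 - 1)*(-2 - 1*4) = 3*(-2 - 4) = 3*(-6) = -18)
H(k, m) = -5 + m + 2*k (H(k, m) = (((k + m) + 10) - 15) + k = ((10 + k + m) - 15) + k = (-5 + k + m) + k = -5 + m + 2*k)
H(F, v) - 1*(-2935) = (-5 - 18 + 2*38) - 1*(-2935) = (-5 - 18 + 76) + 2935 = 53 + 2935 = 2988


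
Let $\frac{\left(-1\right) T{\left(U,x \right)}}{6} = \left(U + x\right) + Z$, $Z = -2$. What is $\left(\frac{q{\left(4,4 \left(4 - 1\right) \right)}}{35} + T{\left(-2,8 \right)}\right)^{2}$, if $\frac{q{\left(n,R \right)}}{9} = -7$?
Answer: $\frac{16641}{25} \approx 665.64$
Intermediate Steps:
$q{\left(n,R \right)} = -63$ ($q{\left(n,R \right)} = 9 \left(-7\right) = -63$)
$T{\left(U,x \right)} = 12 - 6 U - 6 x$ ($T{\left(U,x \right)} = - 6 \left(\left(U + x\right) - 2\right) = - 6 \left(-2 + U + x\right) = 12 - 6 U - 6 x$)
$\left(\frac{q{\left(4,4 \left(4 - 1\right) \right)}}{35} + T{\left(-2,8 \right)}\right)^{2} = \left(- \frac{63}{35} - 24\right)^{2} = \left(\left(-63\right) \frac{1}{35} + \left(12 + 12 - 48\right)\right)^{2} = \left(- \frac{9}{5} - 24\right)^{2} = \left(- \frac{129}{5}\right)^{2} = \frac{16641}{25}$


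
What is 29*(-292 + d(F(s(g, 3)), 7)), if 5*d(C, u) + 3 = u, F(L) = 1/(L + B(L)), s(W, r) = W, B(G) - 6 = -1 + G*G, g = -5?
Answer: -42224/5 ≈ -8444.8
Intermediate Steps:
B(G) = 5 + G² (B(G) = 6 + (-1 + G*G) = 6 + (-1 + G²) = 5 + G²)
F(L) = 1/(5 + L + L²) (F(L) = 1/(L + (5 + L²)) = 1/(5 + L + L²))
d(C, u) = -⅗ + u/5
29*(-292 + d(F(s(g, 3)), 7)) = 29*(-292 + (-⅗ + (⅕)*7)) = 29*(-292 + (-⅗ + 7/5)) = 29*(-292 + ⅘) = 29*(-1456/5) = -42224/5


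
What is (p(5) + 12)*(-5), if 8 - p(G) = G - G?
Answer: -100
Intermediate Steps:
p(G) = 8 (p(G) = 8 - (G - G) = 8 - 1*0 = 8 + 0 = 8)
(p(5) + 12)*(-5) = (8 + 12)*(-5) = 20*(-5) = -100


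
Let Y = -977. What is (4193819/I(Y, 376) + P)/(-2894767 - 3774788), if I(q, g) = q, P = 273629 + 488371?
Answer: -740280181/6516155235 ≈ -0.11361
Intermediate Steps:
P = 762000
(4193819/I(Y, 376) + P)/(-2894767 - 3774788) = (4193819/(-977) + 762000)/(-2894767 - 3774788) = (4193819*(-1/977) + 762000)/(-6669555) = (-4193819/977 + 762000)*(-1/6669555) = (740280181/977)*(-1/6669555) = -740280181/6516155235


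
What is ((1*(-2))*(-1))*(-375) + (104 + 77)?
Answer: -569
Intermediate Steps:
((1*(-2))*(-1))*(-375) + (104 + 77) = -2*(-1)*(-375) + 181 = 2*(-375) + 181 = -750 + 181 = -569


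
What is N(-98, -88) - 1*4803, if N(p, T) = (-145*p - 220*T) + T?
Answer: 28679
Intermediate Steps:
N(p, T) = -219*T - 145*p (N(p, T) = (-220*T - 145*p) + T = -219*T - 145*p)
N(-98, -88) - 1*4803 = (-219*(-88) - 145*(-98)) - 1*4803 = (19272 + 14210) - 4803 = 33482 - 4803 = 28679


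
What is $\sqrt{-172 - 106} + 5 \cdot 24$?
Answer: $120 + i \sqrt{278} \approx 120.0 + 16.673 i$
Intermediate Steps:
$\sqrt{-172 - 106} + 5 \cdot 24 = \sqrt{-278} + 120 = i \sqrt{278} + 120 = 120 + i \sqrt{278}$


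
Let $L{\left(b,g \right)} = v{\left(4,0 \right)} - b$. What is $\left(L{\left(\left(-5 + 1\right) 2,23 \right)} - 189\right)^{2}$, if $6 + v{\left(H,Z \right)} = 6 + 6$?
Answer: $30625$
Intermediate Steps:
$v{\left(H,Z \right)} = 6$ ($v{\left(H,Z \right)} = -6 + \left(6 + 6\right) = -6 + 12 = 6$)
$L{\left(b,g \right)} = 6 - b$
$\left(L{\left(\left(-5 + 1\right) 2,23 \right)} - 189\right)^{2} = \left(\left(6 - \left(-5 + 1\right) 2\right) - 189\right)^{2} = \left(\left(6 - \left(-4\right) 2\right) - 189\right)^{2} = \left(\left(6 - -8\right) - 189\right)^{2} = \left(\left(6 + 8\right) - 189\right)^{2} = \left(14 - 189\right)^{2} = \left(-175\right)^{2} = 30625$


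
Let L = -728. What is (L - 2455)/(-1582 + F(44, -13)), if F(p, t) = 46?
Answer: 1061/512 ≈ 2.0723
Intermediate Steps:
(L - 2455)/(-1582 + F(44, -13)) = (-728 - 2455)/(-1582 + 46) = -3183/(-1536) = -3183*(-1/1536) = 1061/512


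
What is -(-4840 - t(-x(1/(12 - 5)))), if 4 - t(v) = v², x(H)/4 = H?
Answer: 237340/49 ≈ 4843.7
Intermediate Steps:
x(H) = 4*H
t(v) = 4 - v²
-(-4840 - t(-x(1/(12 - 5)))) = -(-4840 - (4 - (-4/(12 - 5))²)) = -(-4840 - (4 - (-4/7)²)) = -(-4840 - (4 - 1*16/49)) = -(-4840 - (4 - 16/49)) = -(-4840 - 1*180/49) = -(-4840 - 180/49) = -1*(-237340/49) = 237340/49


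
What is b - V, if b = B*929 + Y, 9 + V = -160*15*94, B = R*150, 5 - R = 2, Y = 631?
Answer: 644290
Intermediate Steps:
R = 3 (R = 5 - 1*2 = 5 - 2 = 3)
B = 450 (B = 3*150 = 450)
V = -225609 (V = -9 - 160*15*94 = -9 - 2400*94 = -9 - 225600 = -225609)
b = 418681 (b = 450*929 + 631 = 418050 + 631 = 418681)
b - V = 418681 - 1*(-225609) = 418681 + 225609 = 644290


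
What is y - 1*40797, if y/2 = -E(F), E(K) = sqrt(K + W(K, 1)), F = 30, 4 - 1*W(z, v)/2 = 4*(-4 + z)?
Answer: -40797 - 2*I*sqrt(170) ≈ -40797.0 - 26.077*I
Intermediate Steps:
W(z, v) = 40 - 8*z (W(z, v) = 8 - 8*(-4 + z) = 8 - 2*(-16 + 4*z) = 8 + (32 - 8*z) = 40 - 8*z)
E(K) = sqrt(40 - 7*K) (E(K) = sqrt(K + (40 - 8*K)) = sqrt(40 - 7*K))
y = -2*I*sqrt(170) (y = 2*(-sqrt(40 - 7*30)) = 2*(-sqrt(40 - 210)) = 2*(-sqrt(-170)) = 2*(-I*sqrt(170)) = -2*I*sqrt(170) ≈ -26.077*I)
y - 1*40797 = -2*I*sqrt(170) - 1*40797 = -2*I*sqrt(170) - 40797 = -40797 - 2*I*sqrt(170)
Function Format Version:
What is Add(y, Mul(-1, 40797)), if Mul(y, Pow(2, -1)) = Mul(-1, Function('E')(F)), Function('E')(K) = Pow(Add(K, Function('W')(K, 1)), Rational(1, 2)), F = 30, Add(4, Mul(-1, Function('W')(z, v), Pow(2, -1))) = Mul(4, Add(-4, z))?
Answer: Add(-40797, Mul(-2, I, Pow(170, Rational(1, 2)))) ≈ Add(-40797., Mul(-26.077, I))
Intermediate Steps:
Function('W')(z, v) = Add(40, Mul(-8, z)) (Function('W')(z, v) = Add(8, Mul(-2, Mul(4, Add(-4, z)))) = Add(8, Mul(-2, Add(-16, Mul(4, z)))) = Add(8, Add(32, Mul(-8, z))) = Add(40, Mul(-8, z)))
Function('E')(K) = Pow(Add(40, Mul(-7, K)), Rational(1, 2)) (Function('E')(K) = Pow(Add(K, Add(40, Mul(-8, K))), Rational(1, 2)) = Pow(Add(40, Mul(-7, K)), Rational(1, 2)))
y = Mul(-2, I, Pow(170, Rational(1, 2))) (y = Mul(2, Mul(-1, Pow(Add(40, Mul(-7, 30)), Rational(1, 2)))) = Mul(2, Mul(-1, Pow(Add(40, -210), Rational(1, 2)))) = Mul(2, Mul(-1, Pow(-170, Rational(1, 2)))) = Mul(2, Mul(-1, Mul(I, Pow(170, Rational(1, 2))))) = Mul(2, Mul(-1, I, Pow(170, Rational(1, 2)))) = Mul(-2, I, Pow(170, Rational(1, 2))) ≈ Mul(-26.077, I))
Add(y, Mul(-1, 40797)) = Add(Mul(-2, I, Pow(170, Rational(1, 2))), Mul(-1, 40797)) = Add(Mul(-2, I, Pow(170, Rational(1, 2))), -40797) = Add(-40797, Mul(-2, I, Pow(170, Rational(1, 2))))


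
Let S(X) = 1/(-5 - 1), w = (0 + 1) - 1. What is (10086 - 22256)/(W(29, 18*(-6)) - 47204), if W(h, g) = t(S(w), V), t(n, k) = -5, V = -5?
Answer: 12170/47209 ≈ 0.25779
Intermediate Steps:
w = 0 (w = 1 - 1 = 0)
S(X) = -⅙ (S(X) = 1/(-6) = -⅙)
W(h, g) = -5
(10086 - 22256)/(W(29, 18*(-6)) - 47204) = (10086 - 22256)/(-5 - 47204) = -12170/(-47209) = -12170*(-1/47209) = 12170/47209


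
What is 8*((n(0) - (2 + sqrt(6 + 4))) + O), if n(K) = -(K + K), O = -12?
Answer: -112 - 8*sqrt(10) ≈ -137.30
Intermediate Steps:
n(K) = -2*K
8*((n(0) - (2 + sqrt(6 + 4))) + O) = 8*((-2*0 - (2 + sqrt(6 + 4))) - 12) = 8*((0 - (2 + sqrt(10))) - 12) = 8*((0 + (-2 - sqrt(10))) - 12) = 8*((-2 - sqrt(10)) - 12) = 8*(-14 - sqrt(10)) = -112 - 8*sqrt(10)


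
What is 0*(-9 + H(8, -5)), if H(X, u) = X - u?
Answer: 0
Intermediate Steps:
0*(-9 + H(8, -5)) = 0*(-9 + (8 - 1*(-5))) = 0*(-9 + (8 + 5)) = 0*(-9 + 13) = 0*4 = 0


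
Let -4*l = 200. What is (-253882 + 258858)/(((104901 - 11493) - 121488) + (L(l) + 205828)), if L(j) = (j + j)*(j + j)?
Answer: 1244/46937 ≈ 0.026504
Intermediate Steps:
l = -50 (l = -¼*200 = -50)
L(j) = 4*j² (L(j) = (2*j)*(2*j) = 4*j²)
(-253882 + 258858)/(((104901 - 11493) - 121488) + (L(l) + 205828)) = (-253882 + 258858)/(((104901 - 11493) - 121488) + (4*(-50)² + 205828)) = 4976/((93408 - 121488) + (4*2500 + 205828)) = 4976/(-28080 + (10000 + 205828)) = 4976/(-28080 + 215828) = 4976/187748 = 4976*(1/187748) = 1244/46937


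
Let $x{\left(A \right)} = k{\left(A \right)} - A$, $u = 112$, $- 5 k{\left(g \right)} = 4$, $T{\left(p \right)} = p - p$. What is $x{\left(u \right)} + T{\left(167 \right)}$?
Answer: $- \frac{564}{5} \approx -112.8$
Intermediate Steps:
$T{\left(p \right)} = 0$
$k{\left(g \right)} = - \frac{4}{5}$ ($k{\left(g \right)} = \left(- \frac{1}{5}\right) 4 = - \frac{4}{5}$)
$x{\left(A \right)} = - \frac{4}{5} - A$
$x{\left(u \right)} + T{\left(167 \right)} = \left(- \frac{4}{5} - 112\right) + 0 = - \frac{564}{5} + 0 = - \frac{564}{5}$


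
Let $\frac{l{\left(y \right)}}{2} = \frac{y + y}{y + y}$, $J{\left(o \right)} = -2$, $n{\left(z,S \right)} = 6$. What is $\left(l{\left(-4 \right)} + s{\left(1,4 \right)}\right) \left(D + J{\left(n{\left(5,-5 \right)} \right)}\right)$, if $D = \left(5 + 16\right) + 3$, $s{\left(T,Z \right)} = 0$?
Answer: $44$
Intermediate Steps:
$l{\left(y \right)} = 2$ ($l{\left(y \right)} = 2 \frac{y + y}{y + y} = 2 \frac{2 y}{2 y} = 2 \cdot 2 y \frac{1}{2 y} = 2 \cdot 1 = 2$)
$D = 24$ ($D = 21 + 3 = 24$)
$\left(l{\left(-4 \right)} + s{\left(1,4 \right)}\right) \left(D + J{\left(n{\left(5,-5 \right)} \right)}\right) = \left(2 + 0\right) \left(24 - 2\right) = 2 \cdot 22 = 44$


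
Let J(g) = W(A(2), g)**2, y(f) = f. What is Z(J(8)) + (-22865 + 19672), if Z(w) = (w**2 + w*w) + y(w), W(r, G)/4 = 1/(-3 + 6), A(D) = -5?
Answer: -257977/81 ≈ -3184.9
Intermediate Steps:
W(r, G) = 4/3 (W(r, G) = 4/(-3 + 6) = 4/3)
J(g) = 16/9 (J(g) = (4/3)**2 = 16/9)
Z(w) = w + 2*w**2 (Z(w) = (w**2 + w*w) + w = (w**2 + w**2) + w = 2*w**2 + w = w + 2*w**2)
Z(J(8)) + (-22865 + 19672) = 16*(1 + 2*(16/9))/9 + (-22865 + 19672) = 16*(1 + 32/9)/9 - 3193 = (16/9)*(41/9) - 3193 = 656/81 - 3193 = -257977/81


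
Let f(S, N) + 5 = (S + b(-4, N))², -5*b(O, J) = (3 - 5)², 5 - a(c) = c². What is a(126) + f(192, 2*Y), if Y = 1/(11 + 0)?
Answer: 517036/25 ≈ 20681.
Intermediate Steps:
a(c) = 5 - c²
b(O, J) = -⅘ (b(O, J) = -(3 - 5)²/5 = -⅕*(-2)² = -⅕*4 = -⅘)
Y = 1/11 ≈ 0.090909
f(S, N) = -5 + (-⅘ + S)² (f(S, N) = -5 + (S - ⅘)² = -5 + (-⅘ + S)²)
a(126) + f(192, 2*Y) = (5 - 1*126²) + (-5 + (-4 + 5*192)²/25) = (5 - 1*15876) + (-5 + (-4 + 960)²/25) = (5 - 15876) + (-5 + (1/25)*956²) = -15871 + (-5 + (1/25)*913936) = -15871 + (-5 + 913936/25) = -15871 + 913811/25 = 517036/25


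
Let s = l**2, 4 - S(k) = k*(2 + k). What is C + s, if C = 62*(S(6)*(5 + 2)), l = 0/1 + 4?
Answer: -19080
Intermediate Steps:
S(k) = 4 - k*(2 + k)
l = 4 (l = 1*0 + 4 = 0 + 4 = 4)
C = -19096 (C = 62*((4 - 1*6**2 - 2*6)*(5 + 2)) = 62*((4 - 1*36 - 12)*7) = 62*((4 - 36 - 12)*7) = 62*(-44*7) = 62*(-308) = -19096)
s = 16 (s = 4**2 = 16)
C + s = -19096 + 16 = -19080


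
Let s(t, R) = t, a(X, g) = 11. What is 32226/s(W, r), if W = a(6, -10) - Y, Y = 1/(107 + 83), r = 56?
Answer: 6122940/2089 ≈ 2931.0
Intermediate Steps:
Y = 1/190 ≈ 0.0052632
W = 2089/190 (W = 11 - 1*1/190 = 11 - 1/190 = 2089/190 ≈ 10.995)
32226/s(W, r) = 32226/(2089/190) = 32226*(190/2089) = 6122940/2089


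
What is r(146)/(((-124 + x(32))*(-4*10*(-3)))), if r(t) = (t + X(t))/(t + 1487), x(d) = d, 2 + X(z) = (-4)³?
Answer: -1/225354 ≈ -4.4375e-6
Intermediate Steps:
X(z) = -66 (X(z) = -2 + (-4)³ = -2 - 64 = -66)
r(t) = (-66 + t)/(1487 + t) (r(t) = (t - 66)/(t + 1487) = (-66 + t)/(1487 + t))
r(146)/(((-124 + x(32))*(-4*10*(-3)))) = ((-66 + 146)/(1487 + 146))/(((-124 + 32)*(-4*10*(-3)))) = (80/1633)/((-(-3680)*(-3))) = ((1/1633)*80)/((-92*120)) = (80/1633)/(-11040) = (80/1633)*(-1/11040) = -1/225354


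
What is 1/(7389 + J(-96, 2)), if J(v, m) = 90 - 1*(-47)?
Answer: 1/7526 ≈ 0.00013287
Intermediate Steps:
J(v, m) = 137 (J(v, m) = 90 + 47 = 137)
1/(7389 + J(-96, 2)) = 1/(7389 + 137) = 1/7526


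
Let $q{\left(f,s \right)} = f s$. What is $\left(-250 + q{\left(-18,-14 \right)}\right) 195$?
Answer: $390$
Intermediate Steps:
$\left(-250 + q{\left(-18,-14 \right)}\right) 195 = \left(-250 - -252\right) 195 = \left(-250 + 252\right) 195 = 2 \cdot 195 = 390$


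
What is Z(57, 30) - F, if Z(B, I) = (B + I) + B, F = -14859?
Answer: 15003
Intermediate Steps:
Z(B, I) = I + 2*B
Z(57, 30) - F = (30 + 2*57) - 1*(-14859) = (30 + 114) + 14859 = 144 + 14859 = 15003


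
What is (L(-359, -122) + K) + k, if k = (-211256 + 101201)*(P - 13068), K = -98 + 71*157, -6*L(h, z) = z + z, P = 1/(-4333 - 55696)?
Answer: 259002893925346/180087 ≈ 1.4382e+9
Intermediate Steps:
P = -1/60029 (P = 1/(-60029) = -1/60029 ≈ -1.6659e-5)
L(h, z) = -z/3 (L(h, z) = -(z + z)/6 = -z/3)
K = 11049 (K = -98 + 11147 = 11049)
k = 86333632273515/60029 (k = (-211256 + 101201)*(-1/60029 - 13068) = -110055*(-784458973/60029) = 86333632273515/60029 ≈ 1.4382e+9)
(L(-359, -122) + K) + k = (-1/3*(-122) + 11049) + 86333632273515/60029 = (122/3 + 11049) + 86333632273515/60029 = 33269/3 + 86333632273515/60029 = 259002893925346/180087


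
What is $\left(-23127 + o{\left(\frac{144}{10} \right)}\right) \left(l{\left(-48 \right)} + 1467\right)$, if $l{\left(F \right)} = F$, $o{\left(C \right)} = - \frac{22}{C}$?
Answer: $- \frac{393832571}{12} \approx -3.2819 \cdot 10^{7}$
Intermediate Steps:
$\left(-23127 + o{\left(\frac{144}{10} \right)}\right) \left(l{\left(-48 \right)} + 1467\right) = \left(-23127 - \frac{22}{144 \cdot \frac{1}{10}}\right) \left(-48 + 1467\right) = \left(-23127 - \frac{22}{144 \cdot \frac{1}{10}}\right) 1419 = \left(-23127 - \frac{22}{\frac{72}{5}}\right) 1419 = \left(-23127 - \frac{55}{36}\right) 1419 = \left(- \frac{832627}{36}\right) 1419 = - \frac{393832571}{12}$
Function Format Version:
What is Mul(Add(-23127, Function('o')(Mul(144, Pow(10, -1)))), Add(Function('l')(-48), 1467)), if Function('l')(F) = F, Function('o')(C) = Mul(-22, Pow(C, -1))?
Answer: Rational(-393832571, 12) ≈ -3.2819e+7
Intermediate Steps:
Mul(Add(-23127, Function('o')(Mul(144, Pow(10, -1)))), Add(Function('l')(-48), 1467)) = Mul(Add(-23127, Mul(-22, Pow(Mul(144, Pow(10, -1)), -1))), Add(-48, 1467)) = Mul(Add(-23127, Mul(-22, Pow(Mul(144, Rational(1, 10)), -1))), 1419) = Mul(Add(-23127, Mul(-22, Pow(Rational(72, 5), -1))), 1419) = Mul(Add(-23127, Mul(-22, Rational(5, 72))), 1419) = Mul(Add(-23127, Rational(-55, 36)), 1419) = Mul(Rational(-832627, 36), 1419) = Rational(-393832571, 12)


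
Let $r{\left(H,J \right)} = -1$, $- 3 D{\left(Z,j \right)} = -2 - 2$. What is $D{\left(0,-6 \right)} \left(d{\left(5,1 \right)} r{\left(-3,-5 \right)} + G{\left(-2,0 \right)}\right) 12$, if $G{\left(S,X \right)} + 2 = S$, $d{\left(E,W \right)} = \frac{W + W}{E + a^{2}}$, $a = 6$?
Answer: $- \frac{2656}{41} \approx -64.781$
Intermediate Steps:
$D{\left(Z,j \right)} = \frac{4}{3}$ ($D{\left(Z,j \right)} = - \frac{-2 - 2}{3} = \left(- \frac{1}{3}\right) \left(-4\right) = \frac{4}{3}$)
$d{\left(E,W \right)} = \frac{2 W}{36 + E}$ ($d{\left(E,W \right)} = \frac{W + W}{E + 6^{2}} = \frac{2 W}{E + 36} = \frac{2 W}{36 + E}$)
$G{\left(S,X \right)} = -2 + S$
$D{\left(0,-6 \right)} \left(d{\left(5,1 \right)} r{\left(-3,-5 \right)} + G{\left(-2,0 \right)}\right) 12 = \frac{4 \left(2 \cdot 1 \frac{1}{36 + 5} \left(-1\right) - 4\right)}{3} \cdot 12 = \frac{4 \left(2 \cdot 1 \cdot \frac{1}{41} \left(-1\right) - 4\right)}{3} \cdot 12 = \frac{4 \left(\frac{2}{41} \left(-1\right) - 4\right)}{3} \cdot 12 = \frac{4 \left(- \frac{2}{41} - 4\right)}{3} \cdot 12 = \frac{4}{3} \left(- \frac{166}{41}\right) 12 = \left(- \frac{664}{123}\right) 12 = - \frac{2656}{41}$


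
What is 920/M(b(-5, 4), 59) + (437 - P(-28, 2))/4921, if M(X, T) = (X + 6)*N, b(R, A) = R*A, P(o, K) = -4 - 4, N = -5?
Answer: 9303/703 ≈ 13.233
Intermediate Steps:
P(o, K) = -8
b(R, A) = A*R
M(X, T) = -30 - 5*X (M(X, T) = (X + 6)*(-5) = (6 + X)*(-5) = -30 - 5*X)
920/M(b(-5, 4), 59) + (437 - P(-28, 2))/4921 = 920/(-30 - 20*(-5)) + (437 - 1*(-8))/4921 = 920/(-30 - 5*(-20)) + (437 + 8)*(1/4921) = 920/(-30 + 100) + 445*(1/4921) = 920/70 + 445/4921 = 920*(1/70) + 445/4921 = 92/7 + 445/4921 = 9303/703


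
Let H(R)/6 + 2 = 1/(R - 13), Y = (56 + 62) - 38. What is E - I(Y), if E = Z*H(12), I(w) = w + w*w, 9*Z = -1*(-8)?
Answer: -6496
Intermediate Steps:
Y = 80 (Y = 118 - 38 = 80)
Z = 8/9 (Z = (-1*(-8))/9 = (1/9)*8 = 8/9 ≈ 0.88889)
I(w) = w + w**2
H(R) = -12 + 6/(-13 + R) (H(R) = -12 + 6/(R - 13) = -12 + 6/(-13 + R))
E = -16 (E = 8*(6*(27 - 2*12)/(-13 + 12))/9 = 8*(6*(27 - 24)/(-1))/9 = 8*(6*(-1)*3)/9 = (8/9)*(-18) = -16)
E - I(Y) = -16 - 80*(1 + 80) = -16 - 80*81 = -16 - 1*6480 = -16 - 6480 = -6496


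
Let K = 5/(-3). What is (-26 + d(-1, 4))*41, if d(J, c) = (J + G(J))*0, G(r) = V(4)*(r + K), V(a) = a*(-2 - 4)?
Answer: -1066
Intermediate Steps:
K = -5/3 (K = 5*(-⅓) = -5/3 ≈ -1.6667)
V(a) = -6*a (V(a) = a*(-6) = -6*a)
G(r) = 40 - 24*r (G(r) = (-6*4)*(r - 5/3) = -24*(-5/3 + r) = 40 - 24*r)
d(J, c) = 0 (d(J, c) = (J + (40 - 24*J))*0 = (40 - 23*J)*0 = 0)
(-26 + d(-1, 4))*41 = (-26 + 0)*41 = -26*41 = -1066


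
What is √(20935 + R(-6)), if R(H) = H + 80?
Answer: √21009 ≈ 144.94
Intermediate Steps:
R(H) = 80 + H
√(20935 + R(-6)) = √(20935 + (80 - 6)) = √(20935 + 74) = √21009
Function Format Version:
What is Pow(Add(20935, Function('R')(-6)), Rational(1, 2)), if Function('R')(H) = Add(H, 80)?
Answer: Pow(21009, Rational(1, 2)) ≈ 144.94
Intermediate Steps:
Function('R')(H) = Add(80, H)
Pow(Add(20935, Function('R')(-6)), Rational(1, 2)) = Pow(Add(20935, Add(80, -6)), Rational(1, 2)) = Pow(Add(20935, 74), Rational(1, 2)) = Pow(21009, Rational(1, 2))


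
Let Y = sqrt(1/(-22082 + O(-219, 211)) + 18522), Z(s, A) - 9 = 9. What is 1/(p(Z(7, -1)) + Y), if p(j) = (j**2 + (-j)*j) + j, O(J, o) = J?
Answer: -401418/405833597 + sqrt(9211631457421)/405833597 ≈ 0.0064895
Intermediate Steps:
Z(s, A) = 18 (Z(s, A) = 9 + 9 = 18)
p(j) = j (p(j) = (j**2 - j**2) + j = 0 + j = j)
Y = sqrt(9211631457421)/22301 (Y = sqrt(1/(-22082 - 219) + 18522) = sqrt(1/(-22301) + 18522) = sqrt(-1/22301 + 18522) = sqrt(413059121/22301) = sqrt(9211631457421)/22301 ≈ 136.10)
1/(p(Z(7, -1)) + Y) = 1/(18 + sqrt(9211631457421)/22301)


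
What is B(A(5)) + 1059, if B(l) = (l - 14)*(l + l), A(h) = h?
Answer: 969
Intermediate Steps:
B(l) = 2*l*(-14 + l) (B(l) = (-14 + l)*(2*l) = 2*l*(-14 + l))
B(A(5)) + 1059 = 2*5*(-14 + 5) + 1059 = 2*5*(-9) + 1059 = -90 + 1059 = 969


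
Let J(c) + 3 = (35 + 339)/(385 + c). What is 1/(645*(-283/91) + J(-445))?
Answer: -2730/5501257 ≈ -0.00049625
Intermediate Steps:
J(c) = -3 + 374/(385 + c) (J(c) = -3 + (35 + 339)/(385 + c) = -3 + 374/(385 + c))
1/(645*(-283/91) + J(-445)) = 1/(645*(-283/91) + (-781 - 3*(-445))/(385 - 445)) = 1/(645*(-283*1/91) + (-781 + 1335)/(-60)) = 1/(645*(-283/91) - 1/60*554) = 1/(-182535/91 - 277/30) = 1/(-5501257/2730) = -2730/5501257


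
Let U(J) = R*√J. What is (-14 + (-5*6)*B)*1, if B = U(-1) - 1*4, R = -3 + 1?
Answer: 106 + 60*I ≈ 106.0 + 60.0*I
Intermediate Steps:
R = -2
U(J) = -2*√J
B = -4 - 2*I (B = -2*I - 1*4 = -2*I - 4 = -4 - 2*I ≈ -4.0 - 2.0*I)
(-14 + (-5*6)*B)*1 = (-14 + (-5*6)*(-4 - 2*I))*1 = (-14 - 30*(-4 - 2*I))*1 = (-14 + (120 + 60*I))*1 = (106 + 60*I)*1 = 106 + 60*I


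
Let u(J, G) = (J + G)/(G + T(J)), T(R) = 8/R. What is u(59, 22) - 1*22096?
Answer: -28852597/1306 ≈ -22092.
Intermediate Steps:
u(J, G) = (G + J)/(G + 8/J) (u(J, G) = (J + G)/(G + 8/J) = (G + J)/(G + 8/J))
u(59, 22) - 1*22096 = 59*(22 + 59)/(8 + 22*59) - 1*22096 = 59*81/(8 + 1298) - 22096 = 59*81/1306 - 22096 = 59*(1/1306)*81 - 22096 = 4779/1306 - 22096 = -28852597/1306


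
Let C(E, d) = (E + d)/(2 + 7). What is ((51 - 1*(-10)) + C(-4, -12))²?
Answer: 284089/81 ≈ 3507.3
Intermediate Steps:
C(E, d) = E/9 + d/9 (C(E, d) = (E + d)/9 = (E + d)*(⅑) = E/9 + d/9)
((51 - 1*(-10)) + C(-4, -12))² = ((51 - 1*(-10)) + ((⅑)*(-4) + (⅑)*(-12)))² = ((51 + 10) + (-4/9 - 4/3))² = (61 - 16/9)² = (533/9)² = 284089/81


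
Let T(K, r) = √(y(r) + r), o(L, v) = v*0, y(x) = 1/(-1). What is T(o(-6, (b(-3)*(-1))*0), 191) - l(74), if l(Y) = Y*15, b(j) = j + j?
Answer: -1110 + √190 ≈ -1096.2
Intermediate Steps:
b(j) = 2*j
y(x) = -1
o(L, v) = 0
T(K, r) = √(-1 + r)
l(Y) = 15*Y
T(o(-6, (b(-3)*(-1))*0), 191) - l(74) = √(-1 + 191) - 15*74 = √190 - 1*1110 = √190 - 1110 = -1110 + √190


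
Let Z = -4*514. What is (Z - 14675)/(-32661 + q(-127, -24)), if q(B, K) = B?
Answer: 16731/32788 ≈ 0.51028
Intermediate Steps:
Z = -2056
(Z - 14675)/(-32661 + q(-127, -24)) = (-2056 - 14675)/(-32661 - 127) = -16731/(-32788) = -16731*(-1/32788) = 16731/32788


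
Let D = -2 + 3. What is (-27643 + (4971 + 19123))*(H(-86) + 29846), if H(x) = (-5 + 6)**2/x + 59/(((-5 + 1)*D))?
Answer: -18209823177/172 ≈ -1.0587e+8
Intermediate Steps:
D = 1
H(x) = -59/4 + 1/x (H(x) = (-5 + 6)**2/x + 59/(((-5 + 1)*1)) = 1**2/x + 59/((-4*1)) = 1/x + 59/(-4) = 1/x + 59*(-1/4) = 1/x - 59/4 = -59/4 + 1/x)
(-27643 + (4971 + 19123))*(H(-86) + 29846) = (-27643 + (4971 + 19123))*((-59/4 + 1/(-86)) + 29846) = (-27643 + 24094)*((-59/4 - 1/86) + 29846) = -3549*(-2539/172 + 29846) = -3549*5130973/172 = -18209823177/172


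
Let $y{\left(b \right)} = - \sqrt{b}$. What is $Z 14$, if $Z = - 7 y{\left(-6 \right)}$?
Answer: $98 i \sqrt{6} \approx 240.05 i$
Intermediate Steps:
$Z = 7 i \sqrt{6}$ ($Z = - 7 \left(- \sqrt{-6}\right) = - 7 \left(- i \sqrt{6}\right) = 7 i \sqrt{6} \approx 17.146 i$)
$Z 14 = 7 i \sqrt{6} \cdot 14 = 98 i \sqrt{6}$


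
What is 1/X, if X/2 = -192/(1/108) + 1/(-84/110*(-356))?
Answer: -7476/310044617 ≈ -2.4113e-5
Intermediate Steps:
X = -310044617/7476 (X = 2*(-192/(1/108) + 1/(-84/110*(-356))) = 2*(-192/1/108 - 1/356/(-84*1/110)) = 2*(-192*108 - 1/356/(-42/55)) = 2*(-20736 - 55/42*(-1/356)) = 2*(-20736 + 55/14952) = 2*(-310044617/14952) = -310044617/7476 ≈ -41472.)
1/X = 1/(-310044617/7476) = -7476/310044617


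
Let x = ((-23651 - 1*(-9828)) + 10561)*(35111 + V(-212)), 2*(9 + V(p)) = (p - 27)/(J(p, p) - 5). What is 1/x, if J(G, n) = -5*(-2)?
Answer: -5/572123811 ≈ -8.7394e-9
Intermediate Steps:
J(G, n) = 10
V(p) = -117/10 + p/10 (V(p) = -9 + ((p - 27)/(10 - 5))/2 = -9 + ((-27 + p)/5)/2 = -9 + ((-27 + p)*(1/5))/2 = -9 + (-27/5 + p/5)/2 = -9 + (-27/10 + p/10) = -117/10 + p/10)
x = -572123811/5 (x = ((-23651 - 1*(-9828)) + 10561)*(35111 + (-117/10 + (1/10)*(-212))) = ((-23651 + 9828) + 10561)*(35111 + (-117/10 - 106/5)) = (-13823 + 10561)*(35111 - 329/10) = -3262*350781/10 = -572123811/5 ≈ -1.1442e+8)
1/x = 1/(-572123811/5) = -5/572123811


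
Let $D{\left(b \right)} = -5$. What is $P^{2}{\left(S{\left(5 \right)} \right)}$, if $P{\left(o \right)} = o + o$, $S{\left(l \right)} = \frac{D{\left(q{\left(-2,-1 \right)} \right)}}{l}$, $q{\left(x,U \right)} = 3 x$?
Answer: $4$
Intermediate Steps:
$S{\left(l \right)} = - \frac{5}{l}$
$P{\left(o \right)} = 2 o$
$P^{2}{\left(S{\left(5 \right)} \right)} = \left(2 \left(- \frac{5}{5}\right)\right)^{2} = \left(2 \left(\left(-5\right) \frac{1}{5}\right)\right)^{2} = \left(2 \left(-1\right)\right)^{2} = \left(-2\right)^{2} = 4$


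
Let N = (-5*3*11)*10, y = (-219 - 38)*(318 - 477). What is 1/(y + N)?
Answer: 1/39213 ≈ 2.5502e-5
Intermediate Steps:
y = 40863 (y = -257*(-159) = 40863)
N = -1650 (N = -15*11*10 = -165*10 = -1650)
1/(y + N) = 1/(40863 - 1650) = 1/39213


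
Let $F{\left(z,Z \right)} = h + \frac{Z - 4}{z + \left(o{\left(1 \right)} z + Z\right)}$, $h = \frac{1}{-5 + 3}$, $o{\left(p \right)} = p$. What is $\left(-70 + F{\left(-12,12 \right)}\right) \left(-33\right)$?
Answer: $\frac{4697}{2} \approx 2348.5$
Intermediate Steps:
$h = - \frac{1}{2}$ ($h = \frac{1}{-2} = - \frac{1}{2} \approx -0.5$)
$F{\left(z,Z \right)} = - \frac{1}{2} + \frac{-4 + Z}{Z + 2 z}$ ($F{\left(z,Z \right)} = - \frac{1}{2} + \frac{Z - 4}{z + \left(1 z + Z\right)} = - \frac{1}{2} + \frac{-4 + Z}{z + \left(z + Z\right)} = - \frac{1}{2} + \frac{-4 + Z}{z + \left(Z + z\right)} = - \frac{1}{2} + \frac{-4 + Z}{Z + 2 z}$)
$\left(-70 + F{\left(-12,12 \right)}\right) \left(-33\right) = \left(-70 + \frac{-4 + \frac{1}{2} \cdot 12 - -12}{12 + 2 \left(-12\right)}\right) \left(-33\right) = \left(-70 + \frac{-4 + 6 + 12}{12 - 24}\right) \left(-33\right) = \left(-70 + \frac{1}{-12} \cdot 14\right) \left(-33\right) = \left(-70 - \frac{7}{6}\right) \left(-33\right) = \left(- \frac{427}{6}\right) \left(-33\right) = \frac{4697}{2}$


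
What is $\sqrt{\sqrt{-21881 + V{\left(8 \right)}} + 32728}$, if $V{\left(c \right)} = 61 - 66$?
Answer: $\sqrt{32728 + i \sqrt{21886}} \approx 180.91 + 0.4089 i$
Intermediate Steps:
$V{\left(c \right)} = -5$
$\sqrt{\sqrt{-21881 + V{\left(8 \right)}} + 32728} = \sqrt{\sqrt{-21881 - 5} + 32728} = \sqrt{\sqrt{-21886} + 32728} = \sqrt{i \sqrt{21886} + 32728} = \sqrt{32728 + i \sqrt{21886}}$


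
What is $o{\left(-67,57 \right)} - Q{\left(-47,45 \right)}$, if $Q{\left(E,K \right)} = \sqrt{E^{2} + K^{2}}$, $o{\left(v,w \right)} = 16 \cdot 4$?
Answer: $64 - \sqrt{4234} \approx -1.0692$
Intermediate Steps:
$o{\left(v,w \right)} = 64$
$o{\left(-67,57 \right)} - Q{\left(-47,45 \right)} = 64 - \sqrt{\left(-47\right)^{2} + 45^{2}} = 64 - \sqrt{2209 + 2025} = 64 - \sqrt{4234}$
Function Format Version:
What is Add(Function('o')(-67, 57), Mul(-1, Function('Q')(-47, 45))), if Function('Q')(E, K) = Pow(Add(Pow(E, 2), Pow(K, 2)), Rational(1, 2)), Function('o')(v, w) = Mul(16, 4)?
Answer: Add(64, Mul(-1, Pow(4234, Rational(1, 2)))) ≈ -1.0692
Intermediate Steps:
Function('o')(v, w) = 64
Add(Function('o')(-67, 57), Mul(-1, Function('Q')(-47, 45))) = Add(64, Mul(-1, Pow(Add(Pow(-47, 2), Pow(45, 2)), Rational(1, 2)))) = Add(64, Mul(-1, Pow(Add(2209, 2025), Rational(1, 2)))) = Add(64, Mul(-1, Pow(4234, Rational(1, 2))))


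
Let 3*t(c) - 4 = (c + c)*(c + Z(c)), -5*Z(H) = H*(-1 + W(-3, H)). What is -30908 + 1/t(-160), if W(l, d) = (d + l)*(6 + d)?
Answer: -2647610558897/85661012 ≈ -30908.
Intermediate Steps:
W(l, d) = (6 + d)*(d + l)
Z(H) = -H*(-19 + H² + 3*H)/5 (Z(H) = -H*(-1 + (H² + 6*H + 6*(-3) + H*(-3)))/5 = -H*(-1 + (H² + 6*H - 18 - 3*H))/5 = -H*(-1 + (-18 + H² + 3*H))/5 = -H*(-19 + H² + 3*H)/5)
t(c) = 4/3 + 2*c*(c + c*(19 - c² - 3*c)/5)/3 (t(c) = 4/3 + ((c + c)*(c + c*(19 - c² - 3*c)/5))/3 = 4/3 + ((2*c)*(c + c*(19 - c² - 3*c)/5))/3 = 4/3 + (2*c*(c + c*(19 - c² - 3*c)/5))/3 = 4/3 + 2*c*(c + c*(19 - c² - 3*c)/5)/3)
-30908 + 1/t(-160) = -30908 + 1/(4/3 - ⅖*(-160)³ - 2/15*(-160)⁴ + (16/5)*(-160)²) = -30908 + 1/(4/3 - ⅖*(-4096000) - 2/15*655360000 + (16/5)*25600) = -30908 + 1/(4/3 + 1638400 - 262144000/3 + 81920) = -30908 + 1/(-85661012) = -30908 - 1/85661012 = -2647610558897/85661012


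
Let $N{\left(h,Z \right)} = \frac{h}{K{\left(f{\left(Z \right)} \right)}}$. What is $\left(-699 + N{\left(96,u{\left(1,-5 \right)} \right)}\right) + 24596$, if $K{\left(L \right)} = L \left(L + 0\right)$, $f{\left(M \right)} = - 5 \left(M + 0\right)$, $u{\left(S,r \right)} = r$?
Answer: $\frac{14935721}{625} \approx 23897.0$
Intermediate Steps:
$f{\left(M \right)} = - 5 M$
$K{\left(L \right)} = L^{2}$ ($K{\left(L \right)} = L L = L^{2}$)
$N{\left(h,Z \right)} = \frac{h}{25 Z^{2}}$ ($N{\left(h,Z \right)} = \frac{h}{\left(- 5 Z\right)^{2}} = \frac{h}{25 Z^{2}}$)
$\left(-699 + N{\left(96,u{\left(1,-5 \right)} \right)}\right) + 24596 = \left(-699 + \frac{1}{25} \cdot 96 \cdot \frac{1}{25}\right) + 24596 = \left(-699 + \frac{96}{625}\right) + 24596 = - \frac{436779}{625} + 24596 = \frac{14935721}{625}$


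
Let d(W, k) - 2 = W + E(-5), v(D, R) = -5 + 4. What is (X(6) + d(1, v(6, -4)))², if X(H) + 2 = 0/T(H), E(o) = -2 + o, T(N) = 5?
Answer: 36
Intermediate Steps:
v(D, R) = -1
d(W, k) = -5 + W (d(W, k) = 2 + (W + (-2 - 5)) = 2 + (W - 7) = 2 + (-7 + W) = -5 + W)
X(H) = -2 (X(H) = -2 + 0/5 = -2 + 0*(⅕) = -2 + 0 = -2)
(X(6) + d(1, v(6, -4)))² = (-2 + (-5 + 1))² = (-2 - 4)² = (-6)² = 36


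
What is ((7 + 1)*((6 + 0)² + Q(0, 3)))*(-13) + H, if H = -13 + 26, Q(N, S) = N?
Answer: -3731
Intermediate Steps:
H = 13
((7 + 1)*((6 + 0)² + Q(0, 3)))*(-13) + H = ((7 + 1)*((6 + 0)² + 0))*(-13) + 13 = (8*(6² + 0))*(-13) + 13 = (8*(36 + 0))*(-13) + 13 = (8*36)*(-13) + 13 = 288*(-13) + 13 = -3744 + 13 = -3731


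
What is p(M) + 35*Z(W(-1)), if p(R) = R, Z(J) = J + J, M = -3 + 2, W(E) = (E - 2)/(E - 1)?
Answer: 104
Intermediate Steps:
W(E) = (-2 + E)/(-1 + E)
M = -1
Z(J) = 2*J
p(M) + 35*Z(W(-1)) = -1 + 35*(2*((-2 - 1)/(-1 - 1))) = -1 + 35*(2*(-3/(-2))) = -1 + 35*(2*(-½*(-3))) = -1 + 35*(2*(3/2)) = -1 + 35*3 = -1 + 105 = 104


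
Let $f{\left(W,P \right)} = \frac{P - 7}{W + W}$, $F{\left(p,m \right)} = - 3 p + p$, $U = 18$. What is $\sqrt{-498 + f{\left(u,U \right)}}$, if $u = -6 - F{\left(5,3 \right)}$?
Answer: $\frac{i \sqrt{7946}}{4} \approx 22.285 i$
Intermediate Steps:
$F{\left(p,m \right)} = - 2 p$
$u = 4$ ($u = -6 - \left(-2\right) 5 = -6 - -10 = -6 + 10 = 4$)
$f{\left(W,P \right)} = \frac{-7 + P}{2 W}$
$\sqrt{-498 + f{\left(u,U \right)}} = \sqrt{-498 + \frac{-7 + 18}{2 \cdot 4}} = \sqrt{-498 + \frac{1}{2} \cdot \frac{1}{4} \cdot 11} = \sqrt{-498 + \frac{11}{8}} = \sqrt{- \frac{3973}{8}} = \frac{i \sqrt{7946}}{4}$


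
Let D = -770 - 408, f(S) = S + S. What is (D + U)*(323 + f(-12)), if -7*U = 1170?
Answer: -2815384/7 ≈ -4.0220e+5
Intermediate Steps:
f(S) = 2*S
U = -1170/7 (U = -⅐*1170 = -1170/7 ≈ -167.14)
D = -1178
(D + U)*(323 + f(-12)) = (-1178 - 1170/7)*(323 + 2*(-12)) = -9416*(323 - 24)/7 = -9416/7*299 = -2815384/7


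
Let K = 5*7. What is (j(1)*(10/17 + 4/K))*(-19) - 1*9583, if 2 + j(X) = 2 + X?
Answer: -5709827/595 ≈ -9596.3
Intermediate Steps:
K = 35
j(X) = X (j(X) = -2 + (2 + X) = X)
(j(1)*(10/17 + 4/K))*(-19) - 1*9583 = (1*(10/17 + 4/35))*(-19) - 1*9583 = (1*(10*(1/17) + 4*(1/35)))*(-19) - 9583 = (1*(10/17 + 4/35))*(-19) - 9583 = (1*(418/595))*(-19) - 9583 = (418/595)*(-19) - 9583 = -7942/595 - 9583 = -5709827/595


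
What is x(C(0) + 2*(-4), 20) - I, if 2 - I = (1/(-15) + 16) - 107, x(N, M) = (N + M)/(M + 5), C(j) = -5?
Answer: -6959/75 ≈ -92.787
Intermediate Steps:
x(N, M) = (M + N)/(5 + M)
I = 1396/15 (I = 2 - ((1/(-15) + 16) - 107) = 2 - ((-1/15 + 16) - 107) = 2 - (239/15 - 107) = 2 - 1*(-1366/15) = 2 + 1366/15 = 1396/15 ≈ 93.067)
x(C(0) + 2*(-4), 20) - I = (20 + (-5 + 2*(-4)))/(5 + 20) - 1*1396/15 = (20 + (-5 - 8))/25 - 1396/15 = (20 - 13)/25 - 1396/15 = (1/25)*7 - 1396/15 = 7/25 - 1396/15 = -6959/75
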